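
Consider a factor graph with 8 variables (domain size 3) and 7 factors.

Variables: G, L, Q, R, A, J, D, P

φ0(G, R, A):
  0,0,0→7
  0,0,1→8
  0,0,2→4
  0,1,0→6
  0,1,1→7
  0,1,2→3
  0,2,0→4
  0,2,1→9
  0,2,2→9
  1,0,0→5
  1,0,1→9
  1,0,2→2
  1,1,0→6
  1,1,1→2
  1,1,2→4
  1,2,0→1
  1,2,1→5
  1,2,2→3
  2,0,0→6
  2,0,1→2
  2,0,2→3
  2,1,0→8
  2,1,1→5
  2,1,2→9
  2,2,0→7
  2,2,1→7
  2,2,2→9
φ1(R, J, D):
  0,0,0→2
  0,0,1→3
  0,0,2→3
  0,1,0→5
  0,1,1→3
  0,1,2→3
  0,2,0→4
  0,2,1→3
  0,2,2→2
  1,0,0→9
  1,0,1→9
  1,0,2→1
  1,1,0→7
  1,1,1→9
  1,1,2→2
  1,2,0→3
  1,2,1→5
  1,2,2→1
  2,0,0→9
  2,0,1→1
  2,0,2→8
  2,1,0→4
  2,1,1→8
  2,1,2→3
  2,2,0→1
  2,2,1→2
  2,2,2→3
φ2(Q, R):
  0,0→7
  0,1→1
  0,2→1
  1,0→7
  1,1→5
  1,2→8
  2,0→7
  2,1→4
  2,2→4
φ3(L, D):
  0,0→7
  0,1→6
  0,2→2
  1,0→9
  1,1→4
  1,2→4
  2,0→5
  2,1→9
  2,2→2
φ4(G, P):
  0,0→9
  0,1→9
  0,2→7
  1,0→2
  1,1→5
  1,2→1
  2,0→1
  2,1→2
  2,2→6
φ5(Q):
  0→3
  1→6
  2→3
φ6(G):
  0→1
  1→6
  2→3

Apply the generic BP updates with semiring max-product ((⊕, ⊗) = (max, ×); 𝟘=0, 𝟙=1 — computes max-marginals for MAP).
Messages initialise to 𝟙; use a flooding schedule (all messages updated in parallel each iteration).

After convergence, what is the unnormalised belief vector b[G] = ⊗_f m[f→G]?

init: all messages = 𝟙 over 3 values
r1 m[φ0→G] = [9, 9, 9]
r1 m[φ0→R] = [9, 9, 9]
r1 m[φ0→A] = [8, 9, 9]
r1 m[φ1→R] = [5, 9, 9]
r1 m[φ1→J] = [9, 9, 5]
r1 m[φ1→D] = [9, 9, 8]
r1 m[φ2→Q] = [7, 8, 7]
r1 m[φ2→R] = [7, 5, 8]
r1 m[φ3→L] = [7, 9, 9]
r1 m[φ3→D] = [9, 9, 4]
r1 m[φ4→G] = [9, 5, 6]
r1 m[φ4→P] = [9, 9, 7]
r1 m[φ5→Q] = [3, 6, 3]
r1 m[φ6→G] = [1, 6, 3]
r1 m[G→φ0] = [1, 1, 1]
r1 m[G→φ4] = [1, 1, 1]
r1 m[G→φ6] = [1, 1, 1]
r1 m[L→φ3] = [1, 1, 1]
r1 m[Q→φ2] = [1, 1, 1]
r1 m[Q→φ5] = [1, 1, 1]
r1 m[R→φ0] = [1, 1, 1]
r1 m[R→φ1] = [1, 1, 1]
r1 m[R→φ2] = [1, 1, 1]
r1 m[A→φ0] = [1, 1, 1]
r1 m[J→φ1] = [1, 1, 1]
r1 m[D→φ1] = [1, 1, 1]
r1 m[D→φ3] = [1, 1, 1]
r1 m[P→φ4] = [1, 1, 1]
r2 m[φ0→G] = [9, 9, 9]
r2 m[φ0→R] = [9, 9, 9]
r2 m[φ0→A] = [8, 9, 9]
r2 m[φ1→R] = [5, 9, 9]
r2 m[φ1→J] = [9, 9, 5]
r2 m[φ1→D] = [9, 9, 8]
r2 m[φ2→Q] = [7, 8, 7]
r2 m[φ2→R] = [7, 5, 8]
r2 m[φ3→L] = [7, 9, 9]
r2 m[φ3→D] = [9, 9, 4]
r2 m[φ4→G] = [9, 5, 6]
r2 m[φ4→P] = [9, 9, 7]
r2 m[φ5→Q] = [3, 6, 3]
r2 m[φ6→G] = [1, 6, 3]
r2 m[G→φ0] = [9, 30, 18]
r2 m[G→φ4] = [9, 54, 27]
r2 m[G→φ6] = [81, 45, 54]
r2 m[L→φ3] = [1, 1, 1]
r2 m[Q→φ2] = [3, 6, 3]
r2 m[Q→φ5] = [7, 8, 7]
r2 m[R→φ0] = [35, 45, 72]
r2 m[R→φ1] = [63, 45, 72]
r2 m[R→φ2] = [45, 81, 81]
r2 m[A→φ0] = [1, 1, 1]
r2 m[J→φ1] = [1, 1, 1]
r2 m[D→φ1] = [9, 9, 4]
r2 m[D→φ3] = [9, 9, 8]
r2 m[P→φ4] = [1, 1, 1]
r3 m[φ0→G] = [648, 360, 648]
r3 m[φ0→R] = [270, 180, 162]
r3 m[φ0→A] = [9072, 10800, 11664]
r3 m[φ1→R] = [45, 81, 81]
r3 m[φ1→J] = [5832, 5184, 2268]
r3 m[φ1→D] = [648, 576, 576]
r3 m[φ2→Q] = [315, 648, 324]
r3 m[φ2→R] = [42, 30, 48]
r3 m[φ3→L] = [63, 81, 81]
r3 m[φ3→D] = [9, 9, 4]
r3 m[φ4→G] = [9, 5, 6]
r3 m[φ4→P] = [108, 270, 162]
r3 m[φ5→Q] = [3, 6, 3]
r3 m[φ6→G] = [1, 6, 3]
r3 m[G→φ0] = [9, 30, 18]
r3 m[G→φ4] = [9, 54, 27]
r3 m[G→φ6] = [81, 45, 54]
r3 m[L→φ3] = [1, 1, 1]
r3 m[Q→φ2] = [3, 6, 3]
r3 m[Q→φ5] = [7, 8, 7]
r3 m[R→φ0] = [35, 45, 72]
r3 m[R→φ1] = [63, 45, 72]
r3 m[R→φ2] = [45, 81, 81]
r3 m[A→φ0] = [1, 1, 1]
r3 m[J→φ1] = [1, 1, 1]
r3 m[D→φ1] = [9, 9, 4]
r3 m[D→φ3] = [9, 9, 8]
r3 m[P→φ4] = [1, 1, 1]
r4 m[φ0→G] = [648, 360, 648]
r4 m[φ0→R] = [270, 180, 162]
r4 m[φ0→A] = [9072, 10800, 11664]
r4 m[φ1→R] = [45, 81, 81]
r4 m[φ1→J] = [5832, 5184, 2268]
r4 m[φ1→D] = [648, 576, 576]
r4 m[φ2→Q] = [315, 648, 324]
r4 m[φ2→R] = [42, 30, 48]
r4 m[φ3→L] = [63, 81, 81]
r4 m[φ3→D] = [9, 9, 4]
r4 m[φ4→G] = [9, 5, 6]
r4 m[φ4→P] = [108, 270, 162]
r4 m[φ5→Q] = [3, 6, 3]
r4 m[φ6→G] = [1, 6, 3]
r4 m[G→φ0] = [9, 30, 18]
r4 m[G→φ4] = [648, 2160, 1944]
r4 m[G→φ6] = [5832, 1800, 3888]
r4 m[L→φ3] = [1, 1, 1]
r4 m[Q→φ2] = [3, 6, 3]
r4 m[Q→φ5] = [315, 648, 324]
r4 m[R→φ0] = [1890, 2430, 3888]
r4 m[R→φ1] = [11340, 5400, 7776]
r4 m[R→φ2] = [12150, 14580, 13122]
r4 m[A→φ0] = [1, 1, 1]
r4 m[J→φ1] = [1, 1, 1]
r4 m[D→φ1] = [9, 9, 4]
r4 m[D→φ3] = [648, 576, 576]
r4 m[P→φ4] = [1, 1, 1]
r5 m[φ0→G] = [34992, 19440, 34992]
r5 m[φ0→R] = [270, 180, 162]
r5 m[φ0→A] = [489888, 583200, 629856]
r5 m[φ1→R] = [45, 81, 81]
r5 m[φ1→J] = [629856, 559872, 408240]
r5 m[φ1→D] = [69984, 62208, 62208]
r5 m[φ2→Q] = [85050, 104976, 85050]
r5 m[φ2→R] = [42, 30, 48]
r5 m[φ3→L] = [4536, 5832, 5184]
r5 m[φ3→D] = [9, 9, 4]
r5 m[φ4→G] = [9, 5, 6]
r5 m[φ4→P] = [5832, 10800, 11664]
r5 m[φ5→Q] = [3, 6, 3]
r5 m[φ6→G] = [1, 6, 3]
r5 m[G→φ0] = [9, 30, 18]
r5 m[G→φ4] = [648, 2160, 1944]
r5 m[G→φ6] = [5832, 1800, 3888]
r5 m[L→φ3] = [1, 1, 1]
r5 m[Q→φ2] = [3, 6, 3]
r5 m[Q→φ5] = [315, 648, 324]
r5 m[R→φ0] = [1890, 2430, 3888]
r5 m[R→φ1] = [11340, 5400, 7776]
r5 m[R→φ2] = [12150, 14580, 13122]
r5 m[A→φ0] = [1, 1, 1]
r5 m[J→φ1] = [1, 1, 1]
r5 m[D→φ1] = [9, 9, 4]
r5 m[D→φ3] = [648, 576, 576]
r5 m[P→φ4] = [1, 1, 1]
r6 m[φ0→G] = [34992, 19440, 34992]
r6 m[φ0→R] = [270, 180, 162]
r6 m[φ0→A] = [489888, 583200, 629856]
r6 m[φ1→R] = [45, 81, 81]
r6 m[φ1→J] = [629856, 559872, 408240]
r6 m[φ1→D] = [69984, 62208, 62208]
r6 m[φ2→Q] = [85050, 104976, 85050]
r6 m[φ2→R] = [42, 30, 48]
r6 m[φ3→L] = [4536, 5832, 5184]
r6 m[φ3→D] = [9, 9, 4]
r6 m[φ4→G] = [9, 5, 6]
r6 m[φ4→P] = [5832, 10800, 11664]
r6 m[φ5→Q] = [3, 6, 3]
r6 m[φ6→G] = [1, 6, 3]
r6 m[G→φ0] = [9, 30, 18]
r6 m[G→φ4] = [34992, 116640, 104976]
r6 m[G→φ6] = [314928, 97200, 209952]
r6 m[L→φ3] = [1, 1, 1]
r6 m[Q→φ2] = [3, 6, 3]
r6 m[Q→φ5] = [85050, 104976, 85050]
r6 m[R→φ0] = [1890, 2430, 3888]
r6 m[R→φ1] = [11340, 5400, 7776]
r6 m[R→φ2] = [12150, 14580, 13122]
r6 m[A→φ0] = [1, 1, 1]
r6 m[J→φ1] = [1, 1, 1]
r6 m[D→φ1] = [9, 9, 4]
r6 m[D→φ3] = [69984, 62208, 62208]
r6 m[P→φ4] = [1, 1, 1]
r7 m[φ0→G] = [34992, 19440, 34992]
r7 m[φ0→R] = [270, 180, 162]
r7 m[φ0→A] = [489888, 583200, 629856]
r7 m[φ1→R] = [45, 81, 81]
r7 m[φ1→J] = [629856, 559872, 408240]
r7 m[φ1→D] = [69984, 62208, 62208]
r7 m[φ2→Q] = [85050, 104976, 85050]
r7 m[φ2→R] = [42, 30, 48]
r7 m[φ3→L] = [489888, 629856, 559872]
r7 m[φ3→D] = [9, 9, 4]
r7 m[φ4→G] = [9, 5, 6]
r7 m[φ4→P] = [314928, 583200, 629856]
r7 m[φ5→Q] = [3, 6, 3]
r7 m[φ6→G] = [1, 6, 3]
r7 m[G→φ0] = [9, 30, 18]
r7 m[G→φ4] = [34992, 116640, 104976]
r7 m[G→φ6] = [314928, 97200, 209952]
r7 m[L→φ3] = [1, 1, 1]
r7 m[Q→φ2] = [3, 6, 3]
r7 m[Q→φ5] = [85050, 104976, 85050]
r7 m[R→φ0] = [1890, 2430, 3888]
r7 m[R→φ1] = [11340, 5400, 7776]
r7 m[R→φ2] = [12150, 14580, 13122]
r7 m[A→φ0] = [1, 1, 1]
r7 m[J→φ1] = [1, 1, 1]
r7 m[D→φ1] = [9, 9, 4]
r7 m[D→φ3] = [69984, 62208, 62208]
r7 m[P→φ4] = [1, 1, 1]
r8 m[φ0→G] = [34992, 19440, 34992]
r8 m[φ0→R] = [270, 180, 162]
r8 m[φ0→A] = [489888, 583200, 629856]
r8 m[φ1→R] = [45, 81, 81]
r8 m[φ1→J] = [629856, 559872, 408240]
r8 m[φ1→D] = [69984, 62208, 62208]
r8 m[φ2→Q] = [85050, 104976, 85050]
r8 m[φ2→R] = [42, 30, 48]
r8 m[φ3→L] = [489888, 629856, 559872]
r8 m[φ3→D] = [9, 9, 4]
r8 m[φ4→G] = [9, 5, 6]
r8 m[φ4→P] = [314928, 583200, 629856]
r8 m[φ5→Q] = [3, 6, 3]
r8 m[φ6→G] = [1, 6, 3]
r8 m[G→φ0] = [9, 30, 18]
r8 m[G→φ4] = [34992, 116640, 104976]
r8 m[G→φ6] = [314928, 97200, 209952]
r8 m[L→φ3] = [1, 1, 1]
r8 m[Q→φ2] = [3, 6, 3]
r8 m[Q→φ5] = [85050, 104976, 85050]
r8 m[R→φ0] = [1890, 2430, 3888]
r8 m[R→φ1] = [11340, 5400, 7776]
r8 m[R→φ2] = [12150, 14580, 13122]
r8 m[A→φ0] = [1, 1, 1]
r8 m[J→φ1] = [1, 1, 1]
r8 m[D→φ1] = [9, 9, 4]
r8 m[D→φ3] = [69984, 62208, 62208]
r8 m[P→φ4] = [1, 1, 1]
fixed point reached at round 8
b[G] = ⊗ incoming = [314928, 583200, 629856]

b[G] = [314928, 583200, 629856]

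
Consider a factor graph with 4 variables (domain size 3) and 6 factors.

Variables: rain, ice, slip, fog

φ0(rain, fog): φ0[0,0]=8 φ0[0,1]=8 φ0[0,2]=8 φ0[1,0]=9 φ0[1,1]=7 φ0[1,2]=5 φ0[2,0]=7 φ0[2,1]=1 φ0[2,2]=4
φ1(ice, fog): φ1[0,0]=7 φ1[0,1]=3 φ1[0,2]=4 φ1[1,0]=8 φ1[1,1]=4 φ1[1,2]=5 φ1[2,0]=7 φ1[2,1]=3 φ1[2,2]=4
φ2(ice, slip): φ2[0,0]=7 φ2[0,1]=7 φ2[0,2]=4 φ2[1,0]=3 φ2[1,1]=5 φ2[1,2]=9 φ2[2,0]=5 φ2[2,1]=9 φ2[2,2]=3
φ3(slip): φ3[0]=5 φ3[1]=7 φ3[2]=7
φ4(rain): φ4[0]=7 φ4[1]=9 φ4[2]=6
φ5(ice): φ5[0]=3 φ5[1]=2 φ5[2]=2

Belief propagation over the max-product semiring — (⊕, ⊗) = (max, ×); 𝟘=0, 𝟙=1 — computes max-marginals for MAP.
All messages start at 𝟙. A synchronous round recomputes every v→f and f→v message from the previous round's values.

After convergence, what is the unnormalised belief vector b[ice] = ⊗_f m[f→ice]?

init: all messages = 𝟙 over 3 values
r1 m[φ0→rain] = [8, 9, 7]
r1 m[φ0→fog] = [9, 8, 8]
r1 m[φ1→ice] = [7, 8, 7]
r1 m[φ1→fog] = [8, 4, 5]
r1 m[φ2→ice] = [7, 9, 9]
r1 m[φ2→slip] = [7, 9, 9]
r1 m[φ3→slip] = [5, 7, 7]
r1 m[φ4→rain] = [7, 9, 6]
r1 m[φ5→ice] = [3, 2, 2]
r1 m[rain→φ0] = [1, 1, 1]
r1 m[rain→φ4] = [1, 1, 1]
r1 m[ice→φ1] = [1, 1, 1]
r1 m[ice→φ2] = [1, 1, 1]
r1 m[ice→φ5] = [1, 1, 1]
r1 m[slip→φ2] = [1, 1, 1]
r1 m[slip→φ3] = [1, 1, 1]
r1 m[fog→φ0] = [1, 1, 1]
r1 m[fog→φ1] = [1, 1, 1]
r2 m[φ0→rain] = [8, 9, 7]
r2 m[φ0→fog] = [9, 8, 8]
r2 m[φ1→ice] = [7, 8, 7]
r2 m[φ1→fog] = [8, 4, 5]
r2 m[φ2→ice] = [7, 9, 9]
r2 m[φ2→slip] = [7, 9, 9]
r2 m[φ3→slip] = [5, 7, 7]
r2 m[φ4→rain] = [7, 9, 6]
r2 m[φ5→ice] = [3, 2, 2]
r2 m[rain→φ0] = [7, 9, 6]
r2 m[rain→φ4] = [8, 9, 7]
r2 m[ice→φ1] = [21, 18, 18]
r2 m[ice→φ2] = [21, 16, 14]
r2 m[ice→φ5] = [49, 72, 63]
r2 m[slip→φ2] = [5, 7, 7]
r2 m[slip→φ3] = [7, 9, 9]
r2 m[fog→φ0] = [8, 4, 5]
r2 m[fog→φ1] = [9, 8, 8]
r3 m[φ0→rain] = [64, 72, 56]
r3 m[φ0→fog] = [81, 63, 56]
r3 m[φ1→ice] = [63, 72, 63]
r3 m[φ1→fog] = [147, 72, 90]
r3 m[φ2→ice] = [49, 63, 63]
r3 m[φ2→slip] = [147, 147, 144]
r3 m[φ3→slip] = [5, 7, 7]
r3 m[φ4→rain] = [7, 9, 6]
r3 m[φ5→ice] = [3, 2, 2]
r3 m[rain→φ0] = [7, 9, 6]
r3 m[rain→φ4] = [8, 9, 7]
r3 m[ice→φ1] = [21, 18, 18]
r3 m[ice→φ2] = [21, 16, 14]
r3 m[ice→φ5] = [49, 72, 63]
r3 m[slip→φ2] = [5, 7, 7]
r3 m[slip→φ3] = [7, 9, 9]
r3 m[fog→φ0] = [8, 4, 5]
r3 m[fog→φ1] = [9, 8, 8]
r4 m[φ0→rain] = [64, 72, 56]
r4 m[φ0→fog] = [81, 63, 56]
r4 m[φ1→ice] = [63, 72, 63]
r4 m[φ1→fog] = [147, 72, 90]
r4 m[φ2→ice] = [49, 63, 63]
r4 m[φ2→slip] = [147, 147, 144]
r4 m[φ3→slip] = [5, 7, 7]
r4 m[φ4→rain] = [7, 9, 6]
r4 m[φ5→ice] = [3, 2, 2]
r4 m[rain→φ0] = [7, 9, 6]
r4 m[rain→φ4] = [64, 72, 56]
r4 m[ice→φ1] = [147, 126, 126]
r4 m[ice→φ2] = [189, 144, 126]
r4 m[ice→φ5] = [3087, 4536, 3969]
r4 m[slip→φ2] = [5, 7, 7]
r4 m[slip→φ3] = [147, 147, 144]
r4 m[fog→φ0] = [147, 72, 90]
r4 m[fog→φ1] = [81, 63, 56]
r5 m[φ0→rain] = [1176, 1323, 1029]
r5 m[φ0→fog] = [81, 63, 56]
r5 m[φ1→ice] = [567, 648, 567]
r5 m[φ1→fog] = [1029, 504, 630]
r5 m[φ2→ice] = [49, 63, 63]
r5 m[φ2→slip] = [1323, 1323, 1296]
r5 m[φ3→slip] = [5, 7, 7]
r5 m[φ4→rain] = [7, 9, 6]
r5 m[φ5→ice] = [3, 2, 2]
r5 m[rain→φ0] = [7, 9, 6]
r5 m[rain→φ4] = [64, 72, 56]
r5 m[ice→φ1] = [147, 126, 126]
r5 m[ice→φ2] = [189, 144, 126]
r5 m[ice→φ5] = [3087, 4536, 3969]
r5 m[slip→φ2] = [5, 7, 7]
r5 m[slip→φ3] = [147, 147, 144]
r5 m[fog→φ0] = [147, 72, 90]
r5 m[fog→φ1] = [81, 63, 56]
r6 m[φ0→rain] = [1176, 1323, 1029]
r6 m[φ0→fog] = [81, 63, 56]
r6 m[φ1→ice] = [567, 648, 567]
r6 m[φ1→fog] = [1029, 504, 630]
r6 m[φ2→ice] = [49, 63, 63]
r6 m[φ2→slip] = [1323, 1323, 1296]
r6 m[φ3→slip] = [5, 7, 7]
r6 m[φ4→rain] = [7, 9, 6]
r6 m[φ5→ice] = [3, 2, 2]
r6 m[rain→φ0] = [7, 9, 6]
r6 m[rain→φ4] = [1176, 1323, 1029]
r6 m[ice→φ1] = [147, 126, 126]
r6 m[ice→φ2] = [1701, 1296, 1134]
r6 m[ice→φ5] = [27783, 40824, 35721]
r6 m[slip→φ2] = [5, 7, 7]
r6 m[slip→φ3] = [1323, 1323, 1296]
r6 m[fog→φ0] = [1029, 504, 630]
r6 m[fog→φ1] = [81, 63, 56]
r7 m[φ0→rain] = [8232, 9261, 7203]
r7 m[φ0→fog] = [81, 63, 56]
r7 m[φ1→ice] = [567, 648, 567]
r7 m[φ1→fog] = [1029, 504, 630]
r7 m[φ2→ice] = [49, 63, 63]
r7 m[φ2→slip] = [11907, 11907, 11664]
r7 m[φ3→slip] = [5, 7, 7]
r7 m[φ4→rain] = [7, 9, 6]
r7 m[φ5→ice] = [3, 2, 2]
r7 m[rain→φ0] = [7, 9, 6]
r7 m[rain→φ4] = [1176, 1323, 1029]
r7 m[ice→φ1] = [147, 126, 126]
r7 m[ice→φ2] = [1701, 1296, 1134]
r7 m[ice→φ5] = [27783, 40824, 35721]
r7 m[slip→φ2] = [5, 7, 7]
r7 m[slip→φ3] = [1323, 1323, 1296]
r7 m[fog→φ0] = [1029, 504, 630]
r7 m[fog→φ1] = [81, 63, 56]
r8 m[φ0→rain] = [8232, 9261, 7203]
r8 m[φ0→fog] = [81, 63, 56]
r8 m[φ1→ice] = [567, 648, 567]
r8 m[φ1→fog] = [1029, 504, 630]
r8 m[φ2→ice] = [49, 63, 63]
r8 m[φ2→slip] = [11907, 11907, 11664]
r8 m[φ3→slip] = [5, 7, 7]
r8 m[φ4→rain] = [7, 9, 6]
r8 m[φ5→ice] = [3, 2, 2]
r8 m[rain→φ0] = [7, 9, 6]
r8 m[rain→φ4] = [8232, 9261, 7203]
r8 m[ice→φ1] = [147, 126, 126]
r8 m[ice→φ2] = [1701, 1296, 1134]
r8 m[ice→φ5] = [27783, 40824, 35721]
r8 m[slip→φ2] = [5, 7, 7]
r8 m[slip→φ3] = [11907, 11907, 11664]
r8 m[fog→φ0] = [1029, 504, 630]
r8 m[fog→φ1] = [81, 63, 56]
r9 m[φ0→rain] = [8232, 9261, 7203]
r9 m[φ0→fog] = [81, 63, 56]
r9 m[φ1→ice] = [567, 648, 567]
r9 m[φ1→fog] = [1029, 504, 630]
r9 m[φ2→ice] = [49, 63, 63]
r9 m[φ2→slip] = [11907, 11907, 11664]
r9 m[φ3→slip] = [5, 7, 7]
r9 m[φ4→rain] = [7, 9, 6]
r9 m[φ5→ice] = [3, 2, 2]
r9 m[rain→φ0] = [7, 9, 6]
r9 m[rain→φ4] = [8232, 9261, 7203]
r9 m[ice→φ1] = [147, 126, 126]
r9 m[ice→φ2] = [1701, 1296, 1134]
r9 m[ice→φ5] = [27783, 40824, 35721]
r9 m[slip→φ2] = [5, 7, 7]
r9 m[slip→φ3] = [11907, 11907, 11664]
r9 m[fog→φ0] = [1029, 504, 630]
r9 m[fog→φ1] = [81, 63, 56]
fixed point reached at round 9
b[ice] = ⊗ incoming = [83349, 81648, 71442]

b[ice] = [83349, 81648, 71442]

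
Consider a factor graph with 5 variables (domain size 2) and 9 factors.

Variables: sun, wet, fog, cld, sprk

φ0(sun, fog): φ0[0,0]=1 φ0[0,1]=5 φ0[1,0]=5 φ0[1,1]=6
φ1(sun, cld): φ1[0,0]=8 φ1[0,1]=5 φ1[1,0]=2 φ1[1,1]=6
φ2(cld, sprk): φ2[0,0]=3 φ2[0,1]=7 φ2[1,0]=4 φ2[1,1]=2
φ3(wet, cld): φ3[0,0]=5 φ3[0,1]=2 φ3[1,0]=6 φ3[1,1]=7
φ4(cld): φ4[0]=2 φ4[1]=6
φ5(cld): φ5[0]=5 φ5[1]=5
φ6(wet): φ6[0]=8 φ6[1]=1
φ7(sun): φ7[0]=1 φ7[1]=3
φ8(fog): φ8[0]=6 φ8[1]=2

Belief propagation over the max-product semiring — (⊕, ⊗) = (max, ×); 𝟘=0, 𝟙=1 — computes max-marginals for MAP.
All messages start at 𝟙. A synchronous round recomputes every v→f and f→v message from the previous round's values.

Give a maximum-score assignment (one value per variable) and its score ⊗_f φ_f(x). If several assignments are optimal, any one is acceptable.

init: all messages = 𝟙 over 2 values
r1 m[φ0→sun] = [5, 6]
r1 m[φ0→fog] = [5, 6]
r1 m[φ1→sun] = [8, 6]
r1 m[φ1→cld] = [8, 6]
r1 m[φ2→cld] = [7, 4]
r1 m[φ2→sprk] = [4, 7]
r1 m[φ3→wet] = [5, 7]
r1 m[φ3→cld] = [6, 7]
r1 m[φ4→cld] = [2, 6]
r1 m[φ5→cld] = [5, 5]
r1 m[φ6→wet] = [8, 1]
r1 m[φ7→sun] = [1, 3]
r1 m[φ8→fog] = [6, 2]
r1 m[sun→φ0] = [1, 1]
r1 m[sun→φ1] = [1, 1]
r1 m[sun→φ7] = [1, 1]
r1 m[wet→φ3] = [1, 1]
r1 m[wet→φ6] = [1, 1]
r1 m[fog→φ0] = [1, 1]
r1 m[fog→φ8] = [1, 1]
r1 m[cld→φ1] = [1, 1]
r1 m[cld→φ2] = [1, 1]
r1 m[cld→φ3] = [1, 1]
r1 m[cld→φ4] = [1, 1]
r1 m[cld→φ5] = [1, 1]
r1 m[sprk→φ2] = [1, 1]
r2 m[φ0→sun] = [5, 6]
r2 m[φ0→fog] = [5, 6]
r2 m[φ1→sun] = [8, 6]
r2 m[φ1→cld] = [8, 6]
r2 m[φ2→cld] = [7, 4]
r2 m[φ2→sprk] = [4, 7]
r2 m[φ3→wet] = [5, 7]
r2 m[φ3→cld] = [6, 7]
r2 m[φ4→cld] = [2, 6]
r2 m[φ5→cld] = [5, 5]
r2 m[φ6→wet] = [8, 1]
r2 m[φ7→sun] = [1, 3]
r2 m[φ8→fog] = [6, 2]
r2 m[sun→φ0] = [8, 18]
r2 m[sun→φ1] = [5, 18]
r2 m[sun→φ7] = [40, 36]
r2 m[wet→φ3] = [8, 1]
r2 m[wet→φ6] = [5, 7]
r2 m[fog→φ0] = [6, 2]
r2 m[fog→φ8] = [5, 6]
r2 m[cld→φ1] = [420, 840]
r2 m[cld→φ2] = [480, 1260]
r2 m[cld→φ3] = [560, 720]
r2 m[cld→φ4] = [1680, 840]
r2 m[cld→φ5] = [672, 1008]
r2 m[sprk→φ2] = [1, 1]
r3 m[φ0→sun] = [10, 30]
r3 m[φ0→fog] = [90, 108]
r3 m[φ1→sun] = [4200, 5040]
r3 m[φ1→cld] = [40, 108]
r3 m[φ2→cld] = [7, 4]
r3 m[φ2→sprk] = [5040, 3360]
r3 m[φ3→wet] = [2800, 5040]
r3 m[φ3→cld] = [40, 16]
r3 m[φ4→cld] = [2, 6]
r3 m[φ5→cld] = [5, 5]
r3 m[φ6→wet] = [8, 1]
r3 m[φ7→sun] = [1, 3]
r3 m[φ8→fog] = [6, 2]
r3 m[sun→φ0] = [8, 18]
r3 m[sun→φ1] = [5, 18]
r3 m[sun→φ7] = [40, 36]
r3 m[wet→φ3] = [8, 1]
r3 m[wet→φ6] = [5, 7]
r3 m[fog→φ0] = [6, 2]
r3 m[fog→φ8] = [5, 6]
r3 m[cld→φ1] = [420, 840]
r3 m[cld→φ2] = [480, 1260]
r3 m[cld→φ3] = [560, 720]
r3 m[cld→φ4] = [1680, 840]
r3 m[cld→φ5] = [672, 1008]
r3 m[sprk→φ2] = [1, 1]
r4 m[φ0→sun] = [10, 30]
r4 m[φ0→fog] = [90, 108]
r4 m[φ1→sun] = [4200, 5040]
r4 m[φ1→cld] = [40, 108]
r4 m[φ2→cld] = [7, 4]
r4 m[φ2→sprk] = [5040, 3360]
r4 m[φ3→wet] = [2800, 5040]
r4 m[φ3→cld] = [40, 16]
r4 m[φ4→cld] = [2, 6]
r4 m[φ5→cld] = [5, 5]
r4 m[φ6→wet] = [8, 1]
r4 m[φ7→sun] = [1, 3]
r4 m[φ8→fog] = [6, 2]
r4 m[sun→φ0] = [4200, 15120]
r4 m[sun→φ1] = [10, 90]
r4 m[sun→φ7] = [42000, 151200]
r4 m[wet→φ3] = [8, 1]
r4 m[wet→φ6] = [2800, 5040]
r4 m[fog→φ0] = [6, 2]
r4 m[fog→φ8] = [90, 108]
r4 m[cld→φ1] = [2800, 1920]
r4 m[cld→φ2] = [16000, 51840]
r4 m[cld→φ3] = [2800, 12960]
r4 m[cld→φ4] = [56000, 34560]
r4 m[cld→φ5] = [22400, 41472]
r4 m[sprk→φ2] = [1, 1]
r5 m[φ0→sun] = [10, 30]
r5 m[φ0→fog] = [75600, 90720]
r5 m[φ1→sun] = [22400, 11520]
r5 m[φ1→cld] = [180, 540]
r5 m[φ2→cld] = [7, 4]
r5 m[φ2→sprk] = [207360, 112000]
r5 m[φ3→wet] = [25920, 90720]
r5 m[φ3→cld] = [40, 16]
r5 m[φ4→cld] = [2, 6]
r5 m[φ5→cld] = [5, 5]
r5 m[φ6→wet] = [8, 1]
r5 m[φ7→sun] = [1, 3]
r5 m[φ8→fog] = [6, 2]
r5 m[sun→φ0] = [4200, 15120]
r5 m[sun→φ1] = [10, 90]
r5 m[sun→φ7] = [42000, 151200]
r5 m[wet→φ3] = [8, 1]
r5 m[wet→φ6] = [2800, 5040]
r5 m[fog→φ0] = [6, 2]
r5 m[fog→φ8] = [90, 108]
r5 m[cld→φ1] = [2800, 1920]
r5 m[cld→φ2] = [16000, 51840]
r5 m[cld→φ3] = [2800, 12960]
r5 m[cld→φ4] = [56000, 34560]
r5 m[cld→φ5] = [22400, 41472]
r5 m[sprk→φ2] = [1, 1]
r6 m[φ0→sun] = [10, 30]
r6 m[φ0→fog] = [75600, 90720]
r6 m[φ1→sun] = [22400, 11520]
r6 m[φ1→cld] = [180, 540]
r6 m[φ2→cld] = [7, 4]
r6 m[φ2→sprk] = [207360, 112000]
r6 m[φ3→wet] = [25920, 90720]
r6 m[φ3→cld] = [40, 16]
r6 m[φ4→cld] = [2, 6]
r6 m[φ5→cld] = [5, 5]
r6 m[φ6→wet] = [8, 1]
r6 m[φ7→sun] = [1, 3]
r6 m[φ8→fog] = [6, 2]
r6 m[sun→φ0] = [22400, 34560]
r6 m[sun→φ1] = [10, 90]
r6 m[sun→φ7] = [224000, 345600]
r6 m[wet→φ3] = [8, 1]
r6 m[wet→φ6] = [25920, 90720]
r6 m[fog→φ0] = [6, 2]
r6 m[fog→φ8] = [75600, 90720]
r6 m[cld→φ1] = [2800, 1920]
r6 m[cld→φ2] = [72000, 259200]
r6 m[cld→φ3] = [12600, 64800]
r6 m[cld→φ4] = [252000, 172800]
r6 m[cld→φ5] = [100800, 207360]
r6 m[sprk→φ2] = [1, 1]
r7 m[φ0→sun] = [10, 30]
r7 m[φ0→fog] = [172800, 207360]
r7 m[φ1→sun] = [22400, 11520]
r7 m[φ1→cld] = [180, 540]
r7 m[φ2→cld] = [7, 4]
r7 m[φ2→sprk] = [1036800, 518400]
r7 m[φ3→wet] = [129600, 453600]
r7 m[φ3→cld] = [40, 16]
r7 m[φ4→cld] = [2, 6]
r7 m[φ5→cld] = [5, 5]
r7 m[φ6→wet] = [8, 1]
r7 m[φ7→sun] = [1, 3]
r7 m[φ8→fog] = [6, 2]
r7 m[sun→φ0] = [22400, 34560]
r7 m[sun→φ1] = [10, 90]
r7 m[sun→φ7] = [224000, 345600]
r7 m[wet→φ3] = [8, 1]
r7 m[wet→φ6] = [25920, 90720]
r7 m[fog→φ0] = [6, 2]
r7 m[fog→φ8] = [75600, 90720]
r7 m[cld→φ1] = [2800, 1920]
r7 m[cld→φ2] = [72000, 259200]
r7 m[cld→φ3] = [12600, 64800]
r7 m[cld→φ4] = [252000, 172800]
r7 m[cld→φ5] = [100800, 207360]
r7 m[sprk→φ2] = [1, 1]
r8 m[φ0→sun] = [10, 30]
r8 m[φ0→fog] = [172800, 207360]
r8 m[φ1→sun] = [22400, 11520]
r8 m[φ1→cld] = [180, 540]
r8 m[φ2→cld] = [7, 4]
r8 m[φ2→sprk] = [1036800, 518400]
r8 m[φ3→wet] = [129600, 453600]
r8 m[φ3→cld] = [40, 16]
r8 m[φ4→cld] = [2, 6]
r8 m[φ5→cld] = [5, 5]
r8 m[φ6→wet] = [8, 1]
r8 m[φ7→sun] = [1, 3]
r8 m[φ8→fog] = [6, 2]
r8 m[sun→φ0] = [22400, 34560]
r8 m[sun→φ1] = [10, 90]
r8 m[sun→φ7] = [224000, 345600]
r8 m[wet→φ3] = [8, 1]
r8 m[wet→φ6] = [129600, 453600]
r8 m[fog→φ0] = [6, 2]
r8 m[fog→φ8] = [172800, 207360]
r8 m[cld→φ1] = [2800, 1920]
r8 m[cld→φ2] = [72000, 259200]
r8 m[cld→φ3] = [12600, 64800]
r8 m[cld→φ4] = [252000, 172800]
r8 m[cld→φ5] = [100800, 207360]
r8 m[sprk→φ2] = [1, 1]
r9 m[φ0→sun] = [10, 30]
r9 m[φ0→fog] = [172800, 207360]
r9 m[φ1→sun] = [22400, 11520]
r9 m[φ1→cld] = [180, 540]
r9 m[φ2→cld] = [7, 4]
r9 m[φ2→sprk] = [1036800, 518400]
r9 m[φ3→wet] = [129600, 453600]
r9 m[φ3→cld] = [40, 16]
r9 m[φ4→cld] = [2, 6]
r9 m[φ5→cld] = [5, 5]
r9 m[φ6→wet] = [8, 1]
r9 m[φ7→sun] = [1, 3]
r9 m[φ8→fog] = [6, 2]
r9 m[sun→φ0] = [22400, 34560]
r9 m[sun→φ1] = [10, 90]
r9 m[sun→φ7] = [224000, 345600]
r9 m[wet→φ3] = [8, 1]
r9 m[wet→φ6] = [129600, 453600]
r9 m[fog→φ0] = [6, 2]
r9 m[fog→φ8] = [172800, 207360]
r9 m[cld→φ1] = [2800, 1920]
r9 m[cld→φ2] = [72000, 259200]
r9 m[cld→φ3] = [12600, 64800]
r9 m[cld→φ4] = [252000, 172800]
r9 m[cld→φ5] = [100800, 207360]
r9 m[sprk→φ2] = [1, 1]
fixed point reached at round 9
traceback from sun: (sun=1, wet=0, fog=0, cld=1, sprk=0), score=1036800

assignment: (sun=1, wet=0, fog=0, cld=1, sprk=0); score = 1036800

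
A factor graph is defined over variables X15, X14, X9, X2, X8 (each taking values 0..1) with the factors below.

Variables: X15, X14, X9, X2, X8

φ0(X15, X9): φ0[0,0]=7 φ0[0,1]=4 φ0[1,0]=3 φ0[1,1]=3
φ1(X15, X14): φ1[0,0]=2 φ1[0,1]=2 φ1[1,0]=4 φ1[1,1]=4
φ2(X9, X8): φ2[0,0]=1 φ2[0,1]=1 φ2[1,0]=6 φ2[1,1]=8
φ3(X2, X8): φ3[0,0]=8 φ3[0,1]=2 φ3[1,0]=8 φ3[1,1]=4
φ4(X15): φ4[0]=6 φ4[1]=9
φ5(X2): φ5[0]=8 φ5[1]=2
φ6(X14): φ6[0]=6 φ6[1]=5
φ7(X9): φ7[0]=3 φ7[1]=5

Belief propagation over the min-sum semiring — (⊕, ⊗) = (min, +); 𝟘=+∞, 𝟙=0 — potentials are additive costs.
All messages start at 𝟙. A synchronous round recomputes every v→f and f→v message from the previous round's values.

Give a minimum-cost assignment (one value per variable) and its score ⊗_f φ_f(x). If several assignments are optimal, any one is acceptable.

assignment: (X15=0, X14=1, X9=0, X2=1, X8=1); score = 30

init: all messages = 𝟙 over 2 values
r1 m[φ0→X15] = [4, 3]
r1 m[φ0→X9] = [3, 3]
r1 m[φ1→X15] = [2, 4]
r1 m[φ1→X14] = [2, 2]
r1 m[φ2→X9] = [1, 6]
r1 m[φ2→X8] = [1, 1]
r1 m[φ3→X2] = [2, 4]
r1 m[φ3→X8] = [8, 2]
r1 m[φ4→X15] = [6, 9]
r1 m[φ5→X2] = [8, 2]
r1 m[φ6→X14] = [6, 5]
r1 m[φ7→X9] = [3, 5]
r1 m[X15→φ0] = [0, 0]
r1 m[X15→φ1] = [0, 0]
r1 m[X15→φ4] = [0, 0]
r1 m[X14→φ1] = [0, 0]
r1 m[X14→φ6] = [0, 0]
r1 m[X9→φ0] = [0, 0]
r1 m[X9→φ2] = [0, 0]
r1 m[X9→φ7] = [0, 0]
r1 m[X2→φ3] = [0, 0]
r1 m[X2→φ5] = [0, 0]
r1 m[X8→φ2] = [0, 0]
r1 m[X8→φ3] = [0, 0]
r2 m[φ0→X15] = [4, 3]
r2 m[φ0→X9] = [3, 3]
r2 m[φ1→X15] = [2, 4]
r2 m[φ1→X14] = [2, 2]
r2 m[φ2→X9] = [1, 6]
r2 m[φ2→X8] = [1, 1]
r2 m[φ3→X2] = [2, 4]
r2 m[φ3→X8] = [8, 2]
r2 m[φ4→X15] = [6, 9]
r2 m[φ5→X2] = [8, 2]
r2 m[φ6→X14] = [6, 5]
r2 m[φ7→X9] = [3, 5]
r2 m[X15→φ0] = [8, 13]
r2 m[X15→φ1] = [10, 12]
r2 m[X15→φ4] = [6, 7]
r2 m[X14→φ1] = [6, 5]
r2 m[X14→φ6] = [2, 2]
r2 m[X9→φ0] = [4, 11]
r2 m[X9→φ2] = [6, 8]
r2 m[X9→φ7] = [4, 9]
r2 m[X2→φ3] = [8, 2]
r2 m[X2→φ5] = [2, 4]
r2 m[X8→φ2] = [8, 2]
r2 m[X8→φ3] = [1, 1]
r3 m[φ0→X15] = [11, 7]
r3 m[φ0→X9] = [15, 12]
r3 m[φ1→X15] = [7, 9]
r3 m[φ1→X14] = [12, 12]
r3 m[φ2→X9] = [3, 10]
r3 m[φ2→X8] = [7, 7]
r3 m[φ3→X2] = [3, 5]
r3 m[φ3→X8] = [10, 6]
r3 m[φ4→X15] = [6, 9]
r3 m[φ5→X2] = [8, 2]
r3 m[φ6→X14] = [6, 5]
r3 m[φ7→X9] = [3, 5]
r3 m[X15→φ0] = [8, 13]
r3 m[X15→φ1] = [10, 12]
r3 m[X15→φ4] = [6, 7]
r3 m[X14→φ1] = [6, 5]
r3 m[X14→φ6] = [2, 2]
r3 m[X9→φ0] = [4, 11]
r3 m[X9→φ2] = [6, 8]
r3 m[X9→φ7] = [4, 9]
r3 m[X2→φ3] = [8, 2]
r3 m[X2→φ5] = [2, 4]
r3 m[X8→φ2] = [8, 2]
r3 m[X8→φ3] = [1, 1]
r4 m[φ0→X15] = [11, 7]
r4 m[φ0→X9] = [15, 12]
r4 m[φ1→X15] = [7, 9]
r4 m[φ1→X14] = [12, 12]
r4 m[φ2→X9] = [3, 10]
r4 m[φ2→X8] = [7, 7]
r4 m[φ3→X2] = [3, 5]
r4 m[φ3→X8] = [10, 6]
r4 m[φ4→X15] = [6, 9]
r4 m[φ5→X2] = [8, 2]
r4 m[φ6→X14] = [6, 5]
r4 m[φ7→X9] = [3, 5]
r4 m[X15→φ0] = [13, 18]
r4 m[X15→φ1] = [17, 16]
r4 m[X15→φ4] = [18, 16]
r4 m[X14→φ1] = [6, 5]
r4 m[X14→φ6] = [12, 12]
r4 m[X9→φ0] = [6, 15]
r4 m[X9→φ2] = [18, 17]
r4 m[X9→φ7] = [18, 22]
r4 m[X2→φ3] = [8, 2]
r4 m[X2→φ5] = [3, 5]
r4 m[X8→φ2] = [10, 6]
r4 m[X8→φ3] = [7, 7]
r5 m[φ0→X15] = [13, 9]
r5 m[φ0→X9] = [20, 17]
r5 m[φ1→X15] = [7, 9]
r5 m[φ1→X14] = [19, 19]
r5 m[φ2→X9] = [7, 14]
r5 m[φ2→X8] = [19, 19]
r5 m[φ3→X2] = [9, 11]
r5 m[φ3→X8] = [10, 6]
r5 m[φ4→X15] = [6, 9]
r5 m[φ5→X2] = [8, 2]
r5 m[φ6→X14] = [6, 5]
r5 m[φ7→X9] = [3, 5]
r5 m[X15→φ0] = [13, 18]
r5 m[X15→φ1] = [17, 16]
r5 m[X15→φ4] = [18, 16]
r5 m[X14→φ1] = [6, 5]
r5 m[X14→φ6] = [12, 12]
r5 m[X9→φ0] = [6, 15]
r5 m[X9→φ2] = [18, 17]
r5 m[X9→φ7] = [18, 22]
r5 m[X2→φ3] = [8, 2]
r5 m[X2→φ5] = [3, 5]
r5 m[X8→φ2] = [10, 6]
r5 m[X8→φ3] = [7, 7]
r6 m[φ0→X15] = [13, 9]
r6 m[φ0→X9] = [20, 17]
r6 m[φ1→X15] = [7, 9]
r6 m[φ1→X14] = [19, 19]
r6 m[φ2→X9] = [7, 14]
r6 m[φ2→X8] = [19, 19]
r6 m[φ3→X2] = [9, 11]
r6 m[φ3→X8] = [10, 6]
r6 m[φ4→X15] = [6, 9]
r6 m[φ5→X2] = [8, 2]
r6 m[φ6→X14] = [6, 5]
r6 m[φ7→X9] = [3, 5]
r6 m[X15→φ0] = [13, 18]
r6 m[X15→φ1] = [19, 18]
r6 m[X15→φ4] = [20, 18]
r6 m[X14→φ1] = [6, 5]
r6 m[X14→φ6] = [19, 19]
r6 m[X9→φ0] = [10, 19]
r6 m[X9→φ2] = [23, 22]
r6 m[X9→φ7] = [27, 31]
r6 m[X2→φ3] = [8, 2]
r6 m[X2→φ5] = [9, 11]
r6 m[X8→φ2] = [10, 6]
r6 m[X8→φ3] = [19, 19]
r7 m[φ0→X15] = [17, 13]
r7 m[φ0→X9] = [20, 17]
r7 m[φ1→X15] = [7, 9]
r7 m[φ1→X14] = [21, 21]
r7 m[φ2→X9] = [7, 14]
r7 m[φ2→X8] = [24, 24]
r7 m[φ3→X2] = [21, 23]
r7 m[φ3→X8] = [10, 6]
r7 m[φ4→X15] = [6, 9]
r7 m[φ5→X2] = [8, 2]
r7 m[φ6→X14] = [6, 5]
r7 m[φ7→X9] = [3, 5]
r7 m[X15→φ0] = [13, 18]
r7 m[X15→φ1] = [19, 18]
r7 m[X15→φ4] = [20, 18]
r7 m[X14→φ1] = [6, 5]
r7 m[X14→φ6] = [19, 19]
r7 m[X9→φ0] = [10, 19]
r7 m[X9→φ2] = [23, 22]
r7 m[X9→φ7] = [27, 31]
r7 m[X2→φ3] = [8, 2]
r7 m[X2→φ5] = [9, 11]
r7 m[X8→φ2] = [10, 6]
r7 m[X8→φ3] = [19, 19]
r8 m[φ0→X15] = [17, 13]
r8 m[φ0→X9] = [20, 17]
r8 m[φ1→X15] = [7, 9]
r8 m[φ1→X14] = [21, 21]
r8 m[φ2→X9] = [7, 14]
r8 m[φ2→X8] = [24, 24]
r8 m[φ3→X2] = [21, 23]
r8 m[φ3→X8] = [10, 6]
r8 m[φ4→X15] = [6, 9]
r8 m[φ5→X2] = [8, 2]
r8 m[φ6→X14] = [6, 5]
r8 m[φ7→X9] = [3, 5]
r8 m[X15→φ0] = [13, 18]
r8 m[X15→φ1] = [23, 22]
r8 m[X15→φ4] = [24, 22]
r8 m[X14→φ1] = [6, 5]
r8 m[X14→φ6] = [21, 21]
r8 m[X9→φ0] = [10, 19]
r8 m[X9→φ2] = [23, 22]
r8 m[X9→φ7] = [27, 31]
r8 m[X2→φ3] = [8, 2]
r8 m[X2→φ5] = [21, 23]
r8 m[X8→φ2] = [10, 6]
r8 m[X8→φ3] = [24, 24]
r9 m[φ0→X15] = [17, 13]
r9 m[φ0→X9] = [20, 17]
r9 m[φ1→X15] = [7, 9]
r9 m[φ1→X14] = [25, 25]
r9 m[φ2→X9] = [7, 14]
r9 m[φ2→X8] = [24, 24]
r9 m[φ3→X2] = [26, 28]
r9 m[φ3→X8] = [10, 6]
r9 m[φ4→X15] = [6, 9]
r9 m[φ5→X2] = [8, 2]
r9 m[φ6→X14] = [6, 5]
r9 m[φ7→X9] = [3, 5]
r9 m[X15→φ0] = [13, 18]
r9 m[X15→φ1] = [23, 22]
r9 m[X15→φ4] = [24, 22]
r9 m[X14→φ1] = [6, 5]
r9 m[X14→φ6] = [21, 21]
r9 m[X9→φ0] = [10, 19]
r9 m[X9→φ2] = [23, 22]
r9 m[X9→φ7] = [27, 31]
r9 m[X2→φ3] = [8, 2]
r9 m[X2→φ5] = [21, 23]
r9 m[X8→φ2] = [10, 6]
r9 m[X8→φ3] = [24, 24]
r10 m[φ0→X15] = [17, 13]
r10 m[φ0→X9] = [20, 17]
r10 m[φ1→X15] = [7, 9]
r10 m[φ1→X14] = [25, 25]
r10 m[φ2→X9] = [7, 14]
r10 m[φ2→X8] = [24, 24]
r10 m[φ3→X2] = [26, 28]
r10 m[φ3→X8] = [10, 6]
r10 m[φ4→X15] = [6, 9]
r10 m[φ5→X2] = [8, 2]
r10 m[φ6→X14] = [6, 5]
r10 m[φ7→X9] = [3, 5]
r10 m[X15→φ0] = [13, 18]
r10 m[X15→φ1] = [23, 22]
r10 m[X15→φ4] = [24, 22]
r10 m[X14→φ1] = [6, 5]
r10 m[X14→φ6] = [25, 25]
r10 m[X9→φ0] = [10, 19]
r10 m[X9→φ2] = [23, 22]
r10 m[X9→φ7] = [27, 31]
r10 m[X2→φ3] = [8, 2]
r10 m[X2→φ5] = [26, 28]
r10 m[X8→φ2] = [10, 6]
r10 m[X8→φ3] = [24, 24]
r11 m[φ0→X15] = [17, 13]
r11 m[φ0→X9] = [20, 17]
r11 m[φ1→X15] = [7, 9]
r11 m[φ1→X14] = [25, 25]
r11 m[φ2→X9] = [7, 14]
r11 m[φ2→X8] = [24, 24]
r11 m[φ3→X2] = [26, 28]
r11 m[φ3→X8] = [10, 6]
r11 m[φ4→X15] = [6, 9]
r11 m[φ5→X2] = [8, 2]
r11 m[φ6→X14] = [6, 5]
r11 m[φ7→X9] = [3, 5]
r11 m[X15→φ0] = [13, 18]
r11 m[X15→φ1] = [23, 22]
r11 m[X15→φ4] = [24, 22]
r11 m[X14→φ1] = [6, 5]
r11 m[X14→φ6] = [25, 25]
r11 m[X9→φ0] = [10, 19]
r11 m[X9→φ2] = [23, 22]
r11 m[X9→φ7] = [27, 31]
r11 m[X2→φ3] = [8, 2]
r11 m[X2→φ5] = [26, 28]
r11 m[X8→φ2] = [10, 6]
r11 m[X8→φ3] = [24, 24]
fixed point reached at round 11
traceback from X15: (X15=0, X14=1, X9=0, X2=1, X8=1), score=30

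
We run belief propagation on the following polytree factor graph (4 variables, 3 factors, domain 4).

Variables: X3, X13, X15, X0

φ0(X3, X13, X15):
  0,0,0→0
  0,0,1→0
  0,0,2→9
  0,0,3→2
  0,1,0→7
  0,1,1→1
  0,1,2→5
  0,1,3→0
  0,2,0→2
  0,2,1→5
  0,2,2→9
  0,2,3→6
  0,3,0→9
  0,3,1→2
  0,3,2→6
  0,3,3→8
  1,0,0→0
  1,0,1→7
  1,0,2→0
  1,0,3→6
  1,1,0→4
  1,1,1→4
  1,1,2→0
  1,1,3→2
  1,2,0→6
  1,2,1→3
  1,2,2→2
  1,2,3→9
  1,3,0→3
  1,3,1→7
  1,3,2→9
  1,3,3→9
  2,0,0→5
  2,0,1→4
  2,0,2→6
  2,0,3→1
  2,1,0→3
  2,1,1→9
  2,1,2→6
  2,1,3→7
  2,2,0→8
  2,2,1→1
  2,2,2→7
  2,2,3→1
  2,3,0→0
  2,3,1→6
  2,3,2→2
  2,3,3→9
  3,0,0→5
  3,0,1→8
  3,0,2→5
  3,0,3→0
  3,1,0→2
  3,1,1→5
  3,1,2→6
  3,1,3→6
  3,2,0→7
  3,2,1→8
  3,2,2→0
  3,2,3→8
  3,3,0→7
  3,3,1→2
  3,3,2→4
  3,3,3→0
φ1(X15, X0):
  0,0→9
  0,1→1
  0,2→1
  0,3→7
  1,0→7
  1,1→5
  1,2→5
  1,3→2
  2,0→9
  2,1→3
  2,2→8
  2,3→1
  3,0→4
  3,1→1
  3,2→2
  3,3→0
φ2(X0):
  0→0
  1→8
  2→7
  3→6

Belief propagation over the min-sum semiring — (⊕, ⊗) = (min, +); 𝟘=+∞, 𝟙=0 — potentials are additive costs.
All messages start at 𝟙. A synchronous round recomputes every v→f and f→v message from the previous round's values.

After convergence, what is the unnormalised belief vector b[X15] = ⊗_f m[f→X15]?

init: all messages = 𝟙 over 4 values
r1 m[φ0→X3] = [0, 0, 0, 0]
r1 m[φ0→X13] = [0, 0, 0, 0]
r1 m[φ0→X15] = [0, 0, 0, 0]
r1 m[φ1→X15] = [1, 2, 1, 0]
r1 m[φ1→X0] = [4, 1, 1, 0]
r1 m[φ2→X0] = [0, 8, 7, 6]
r1 m[X3→φ0] = [0, 0, 0, 0]
r1 m[X13→φ0] = [0, 0, 0, 0]
r1 m[X15→φ0] = [0, 0, 0, 0]
r1 m[X15→φ1] = [0, 0, 0, 0]
r1 m[X0→φ1] = [0, 0, 0, 0]
r1 m[X0→φ2] = [0, 0, 0, 0]
r2 m[φ0→X3] = [0, 0, 0, 0]
r2 m[φ0→X13] = [0, 0, 0, 0]
r2 m[φ0→X15] = [0, 0, 0, 0]
r2 m[φ1→X15] = [1, 2, 1, 0]
r2 m[φ1→X0] = [4, 1, 1, 0]
r2 m[φ2→X0] = [0, 8, 7, 6]
r2 m[X3→φ0] = [0, 0, 0, 0]
r2 m[X13→φ0] = [0, 0, 0, 0]
r2 m[X15→φ0] = [1, 2, 1, 0]
r2 m[X15→φ1] = [0, 0, 0, 0]
r2 m[X0→φ1] = [0, 8, 7, 6]
r2 m[X0→φ2] = [4, 1, 1, 0]
r3 m[φ0→X3] = [0, 1, 1, 0]
r3 m[φ0→X13] = [0, 0, 1, 0]
r3 m[φ0→X15] = [0, 0, 0, 0]
r3 m[φ1→X15] = [8, 7, 7, 4]
r3 m[φ1→X0] = [4, 1, 1, 0]
r3 m[φ2→X0] = [0, 8, 7, 6]
r3 m[X3→φ0] = [0, 0, 0, 0]
r3 m[X13→φ0] = [0, 0, 0, 0]
r3 m[X15→φ0] = [1, 2, 1, 0]
r3 m[X15→φ1] = [0, 0, 0, 0]
r3 m[X0→φ1] = [0, 8, 7, 6]
r3 m[X0→φ2] = [4, 1, 1, 0]
r4 m[φ0→X3] = [0, 1, 1, 0]
r4 m[φ0→X13] = [0, 0, 1, 0]
r4 m[φ0→X15] = [0, 0, 0, 0]
r4 m[φ1→X15] = [8, 7, 7, 4]
r4 m[φ1→X0] = [4, 1, 1, 0]
r4 m[φ2→X0] = [0, 8, 7, 6]
r4 m[X3→φ0] = [0, 0, 0, 0]
r4 m[X13→φ0] = [0, 0, 0, 0]
r4 m[X15→φ0] = [8, 7, 7, 4]
r4 m[X15→φ1] = [0, 0, 0, 0]
r4 m[X0→φ1] = [0, 8, 7, 6]
r4 m[X0→φ2] = [4, 1, 1, 0]
r5 m[φ0→X3] = [4, 6, 5, 4]
r5 m[φ0→X13] = [4, 4, 5, 4]
r5 m[φ0→X15] = [0, 0, 0, 0]
r5 m[φ1→X15] = [8, 7, 7, 4]
r5 m[φ1→X0] = [4, 1, 1, 0]
r5 m[φ2→X0] = [0, 8, 7, 6]
r5 m[X3→φ0] = [0, 0, 0, 0]
r5 m[X13→φ0] = [0, 0, 0, 0]
r5 m[X15→φ0] = [8, 7, 7, 4]
r5 m[X15→φ1] = [0, 0, 0, 0]
r5 m[X0→φ1] = [0, 8, 7, 6]
r5 m[X0→φ2] = [4, 1, 1, 0]
r6 m[φ0→X3] = [4, 6, 5, 4]
r6 m[φ0→X13] = [4, 4, 5, 4]
r6 m[φ0→X15] = [0, 0, 0, 0]
r6 m[φ1→X15] = [8, 7, 7, 4]
r6 m[φ1→X0] = [4, 1, 1, 0]
r6 m[φ2→X0] = [0, 8, 7, 6]
r6 m[X3→φ0] = [0, 0, 0, 0]
r6 m[X13→φ0] = [0, 0, 0, 0]
r6 m[X15→φ0] = [8, 7, 7, 4]
r6 m[X15→φ1] = [0, 0, 0, 0]
r6 m[X0→φ1] = [0, 8, 7, 6]
r6 m[X0→φ2] = [4, 1, 1, 0]
fixed point reached at round 6
b[X15] = ⊗ incoming = [8, 7, 7, 4]

b[X15] = [8, 7, 7, 4]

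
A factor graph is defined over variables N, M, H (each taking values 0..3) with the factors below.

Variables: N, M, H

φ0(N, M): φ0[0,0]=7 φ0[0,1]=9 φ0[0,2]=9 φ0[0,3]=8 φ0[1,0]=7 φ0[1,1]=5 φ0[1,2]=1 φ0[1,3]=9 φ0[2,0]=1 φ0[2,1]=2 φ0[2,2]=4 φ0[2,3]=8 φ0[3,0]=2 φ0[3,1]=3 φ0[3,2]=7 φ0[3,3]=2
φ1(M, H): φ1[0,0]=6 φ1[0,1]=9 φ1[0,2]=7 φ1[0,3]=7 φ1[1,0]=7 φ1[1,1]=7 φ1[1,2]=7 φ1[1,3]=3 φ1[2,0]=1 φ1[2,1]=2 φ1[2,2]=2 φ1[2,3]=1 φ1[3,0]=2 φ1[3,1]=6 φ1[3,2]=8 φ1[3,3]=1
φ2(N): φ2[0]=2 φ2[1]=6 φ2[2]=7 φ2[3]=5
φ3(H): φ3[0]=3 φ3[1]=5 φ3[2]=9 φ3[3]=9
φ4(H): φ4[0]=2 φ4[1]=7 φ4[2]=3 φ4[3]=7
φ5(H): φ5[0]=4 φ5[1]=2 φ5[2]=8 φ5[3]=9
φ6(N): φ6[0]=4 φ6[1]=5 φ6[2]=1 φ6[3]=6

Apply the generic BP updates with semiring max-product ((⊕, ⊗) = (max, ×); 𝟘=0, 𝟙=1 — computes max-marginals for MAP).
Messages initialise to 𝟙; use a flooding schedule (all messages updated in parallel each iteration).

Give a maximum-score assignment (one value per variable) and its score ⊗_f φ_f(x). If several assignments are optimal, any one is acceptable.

assignment: (N=1, M=0, H=3); score = 833490

init: all messages = 𝟙 over 4 values
r1 m[φ0→N] = [9, 9, 8, 7]
r1 m[φ0→M] = [7, 9, 9, 9]
r1 m[φ1→M] = [9, 7, 2, 8]
r1 m[φ1→H] = [7, 9, 8, 7]
r1 m[φ2→N] = [2, 6, 7, 5]
r1 m[φ3→H] = [3, 5, 9, 9]
r1 m[φ4→H] = [2, 7, 3, 7]
r1 m[φ5→H] = [4, 2, 8, 9]
r1 m[φ6→N] = [4, 5, 1, 6]
r1 m[N→φ0] = [1, 1, 1, 1]
r1 m[N→φ2] = [1, 1, 1, 1]
r1 m[N→φ6] = [1, 1, 1, 1]
r1 m[M→φ0] = [1, 1, 1, 1]
r1 m[M→φ1] = [1, 1, 1, 1]
r1 m[H→φ1] = [1, 1, 1, 1]
r1 m[H→φ3] = [1, 1, 1, 1]
r1 m[H→φ4] = [1, 1, 1, 1]
r1 m[H→φ5] = [1, 1, 1, 1]
r2 m[φ0→N] = [9, 9, 8, 7]
r2 m[φ0→M] = [7, 9, 9, 9]
r2 m[φ1→M] = [9, 7, 2, 8]
r2 m[φ1→H] = [7, 9, 8, 7]
r2 m[φ2→N] = [2, 6, 7, 5]
r2 m[φ3→H] = [3, 5, 9, 9]
r2 m[φ4→H] = [2, 7, 3, 7]
r2 m[φ5→H] = [4, 2, 8, 9]
r2 m[φ6→N] = [4, 5, 1, 6]
r2 m[N→φ0] = [8, 30, 7, 30]
r2 m[N→φ2] = [36, 45, 8, 42]
r2 m[N→φ6] = [18, 54, 56, 35]
r2 m[M→φ0] = [9, 7, 2, 8]
r2 m[M→φ1] = [7, 9, 9, 9]
r2 m[H→φ1] = [24, 70, 216, 567]
r2 m[H→φ3] = [56, 126, 192, 441]
r2 m[H→φ4] = [84, 90, 576, 567]
r2 m[H→φ5] = [42, 315, 216, 441]
r3 m[φ0→N] = [64, 72, 64, 21]
r3 m[φ0→M] = [210, 150, 210, 270]
r3 m[φ1→M] = [3969, 1701, 567, 1728]
r3 m[φ1→H] = [63, 63, 72, 49]
r3 m[φ2→N] = [2, 6, 7, 5]
r3 m[φ3→H] = [3, 5, 9, 9]
r3 m[φ4→H] = [2, 7, 3, 7]
r3 m[φ5→H] = [4, 2, 8, 9]
r3 m[φ6→N] = [4, 5, 1, 6]
r3 m[N→φ0] = [8, 30, 7, 30]
r3 m[N→φ2] = [36, 45, 8, 42]
r3 m[N→φ6] = [18, 54, 56, 35]
r3 m[M→φ0] = [9, 7, 2, 8]
r3 m[M→φ1] = [7, 9, 9, 9]
r3 m[H→φ1] = [24, 70, 216, 567]
r3 m[H→φ3] = [56, 126, 192, 441]
r3 m[H→φ4] = [84, 90, 576, 567]
r3 m[H→φ5] = [42, 315, 216, 441]
r4 m[φ0→N] = [64, 72, 64, 21]
r4 m[φ0→M] = [210, 150, 210, 270]
r4 m[φ1→M] = [3969, 1701, 567, 1728]
r4 m[φ1→H] = [63, 63, 72, 49]
r4 m[φ2→N] = [2, 6, 7, 5]
r4 m[φ3→H] = [3, 5, 9, 9]
r4 m[φ4→H] = [2, 7, 3, 7]
r4 m[φ5→H] = [4, 2, 8, 9]
r4 m[φ6→N] = [4, 5, 1, 6]
r4 m[N→φ0] = [8, 30, 7, 30]
r4 m[N→φ2] = [256, 360, 64, 126]
r4 m[N→φ6] = [128, 432, 448, 105]
r4 m[M→φ0] = [3969, 1701, 567, 1728]
r4 m[M→φ1] = [210, 150, 210, 270]
r4 m[H→φ1] = [24, 70, 216, 567]
r4 m[H→φ3] = [504, 882, 1728, 3087]
r4 m[H→φ4] = [756, 630, 5184, 3969]
r4 m[H→φ5] = [378, 2205, 1944, 3087]
r5 m[φ0→N] = [27783, 27783, 13824, 7938]
r5 m[φ0→M] = [210, 150, 210, 270]
r5 m[φ1→M] = [3969, 1701, 567, 1728]
r5 m[φ1→H] = [1260, 1890, 2160, 1470]
r5 m[φ2→N] = [2, 6, 7, 5]
r5 m[φ3→H] = [3, 5, 9, 9]
r5 m[φ4→H] = [2, 7, 3, 7]
r5 m[φ5→H] = [4, 2, 8, 9]
r5 m[φ6→N] = [4, 5, 1, 6]
r5 m[N→φ0] = [8, 30, 7, 30]
r5 m[N→φ2] = [256, 360, 64, 126]
r5 m[N→φ6] = [128, 432, 448, 105]
r5 m[M→φ0] = [3969, 1701, 567, 1728]
r5 m[M→φ1] = [210, 150, 210, 270]
r5 m[H→φ1] = [24, 70, 216, 567]
r5 m[H→φ3] = [504, 882, 1728, 3087]
r5 m[H→φ4] = [756, 630, 5184, 3969]
r5 m[H→φ5] = [378, 2205, 1944, 3087]
r6 m[φ0→N] = [27783, 27783, 13824, 7938]
r6 m[φ0→M] = [210, 150, 210, 270]
r6 m[φ1→M] = [3969, 1701, 567, 1728]
r6 m[φ1→H] = [1260, 1890, 2160, 1470]
r6 m[φ2→N] = [2, 6, 7, 5]
r6 m[φ3→H] = [3, 5, 9, 9]
r6 m[φ4→H] = [2, 7, 3, 7]
r6 m[φ5→H] = [4, 2, 8, 9]
r6 m[φ6→N] = [4, 5, 1, 6]
r6 m[N→φ0] = [8, 30, 7, 30]
r6 m[N→φ2] = [111132, 138915, 13824, 47628]
r6 m[N→φ6] = [55566, 166698, 96768, 39690]
r6 m[M→φ0] = [3969, 1701, 567, 1728]
r6 m[M→φ1] = [210, 150, 210, 270]
r6 m[H→φ1] = [24, 70, 216, 567]
r6 m[H→φ3] = [10080, 26460, 51840, 92610]
r6 m[H→φ4] = [15120, 18900, 155520, 119070]
r6 m[H→φ5] = [7560, 66150, 58320, 92610]
r7 m[φ0→N] = [27783, 27783, 13824, 7938]
r7 m[φ0→M] = [210, 150, 210, 270]
r7 m[φ1→M] = [3969, 1701, 567, 1728]
r7 m[φ1→H] = [1260, 1890, 2160, 1470]
r7 m[φ2→N] = [2, 6, 7, 5]
r7 m[φ3→H] = [3, 5, 9, 9]
r7 m[φ4→H] = [2, 7, 3, 7]
r7 m[φ5→H] = [4, 2, 8, 9]
r7 m[φ6→N] = [4, 5, 1, 6]
r7 m[N→φ0] = [8, 30, 7, 30]
r7 m[N→φ2] = [111132, 138915, 13824, 47628]
r7 m[N→φ6] = [55566, 166698, 96768, 39690]
r7 m[M→φ0] = [3969, 1701, 567, 1728]
r7 m[M→φ1] = [210, 150, 210, 270]
r7 m[H→φ1] = [24, 70, 216, 567]
r7 m[H→φ3] = [10080, 26460, 51840, 92610]
r7 m[H→φ4] = [15120, 18900, 155520, 119070]
r7 m[H→φ5] = [7560, 66150, 58320, 92610]
fixed point reached at round 7
traceback from N: (N=1, M=0, H=3), score=833490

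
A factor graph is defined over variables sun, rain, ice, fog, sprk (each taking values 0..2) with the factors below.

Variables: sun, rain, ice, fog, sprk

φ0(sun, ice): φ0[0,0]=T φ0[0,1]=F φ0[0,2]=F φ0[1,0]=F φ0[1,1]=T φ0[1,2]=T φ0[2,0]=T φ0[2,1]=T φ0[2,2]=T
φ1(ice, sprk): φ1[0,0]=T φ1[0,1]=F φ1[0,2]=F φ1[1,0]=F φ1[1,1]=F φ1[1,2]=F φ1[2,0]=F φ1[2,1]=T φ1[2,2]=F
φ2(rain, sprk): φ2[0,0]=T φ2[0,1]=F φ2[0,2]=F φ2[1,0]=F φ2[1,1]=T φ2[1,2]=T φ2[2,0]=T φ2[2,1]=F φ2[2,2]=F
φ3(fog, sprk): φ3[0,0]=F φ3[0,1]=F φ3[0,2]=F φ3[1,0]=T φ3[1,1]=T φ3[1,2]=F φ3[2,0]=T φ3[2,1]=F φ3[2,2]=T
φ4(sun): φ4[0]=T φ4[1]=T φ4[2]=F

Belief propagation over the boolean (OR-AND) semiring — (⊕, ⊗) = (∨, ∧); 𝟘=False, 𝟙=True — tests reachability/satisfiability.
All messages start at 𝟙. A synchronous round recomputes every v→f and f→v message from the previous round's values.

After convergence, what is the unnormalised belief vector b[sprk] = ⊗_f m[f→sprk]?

init: all messages = 𝟙 over 3 values
r1 m[φ0→sun] = [T, T, T]
r1 m[φ0→ice] = [T, T, T]
r1 m[φ1→ice] = [T, F, T]
r1 m[φ1→sprk] = [T, T, F]
r1 m[φ2→rain] = [T, T, T]
r1 m[φ2→sprk] = [T, T, T]
r1 m[φ3→fog] = [F, T, T]
r1 m[φ3→sprk] = [T, T, T]
r1 m[φ4→sun] = [T, T, F]
r1 m[sun→φ0] = [T, T, T]
r1 m[sun→φ4] = [T, T, T]
r1 m[rain→φ2] = [T, T, T]
r1 m[ice→φ0] = [T, T, T]
r1 m[ice→φ1] = [T, T, T]
r1 m[fog→φ3] = [T, T, T]
r1 m[sprk→φ1] = [T, T, T]
r1 m[sprk→φ2] = [T, T, T]
r1 m[sprk→φ3] = [T, T, T]
r2 m[φ0→sun] = [T, T, T]
r2 m[φ0→ice] = [T, T, T]
r2 m[φ1→ice] = [T, F, T]
r2 m[φ1→sprk] = [T, T, F]
r2 m[φ2→rain] = [T, T, T]
r2 m[φ2→sprk] = [T, T, T]
r2 m[φ3→fog] = [F, T, T]
r2 m[φ3→sprk] = [T, T, T]
r2 m[φ4→sun] = [T, T, F]
r2 m[sun→φ0] = [T, T, F]
r2 m[sun→φ4] = [T, T, T]
r2 m[rain→φ2] = [T, T, T]
r2 m[ice→φ0] = [T, F, T]
r2 m[ice→φ1] = [T, T, T]
r2 m[fog→φ3] = [T, T, T]
r2 m[sprk→φ1] = [T, T, T]
r2 m[sprk→φ2] = [T, T, F]
r2 m[sprk→φ3] = [T, T, F]
r3 m[φ0→sun] = [T, T, T]
r3 m[φ0→ice] = [T, T, T]
r3 m[φ1→ice] = [T, F, T]
r3 m[φ1→sprk] = [T, T, F]
r3 m[φ2→rain] = [T, T, T]
r3 m[φ2→sprk] = [T, T, T]
r3 m[φ3→fog] = [F, T, T]
r3 m[φ3→sprk] = [T, T, T]
r3 m[φ4→sun] = [T, T, F]
r3 m[sun→φ0] = [T, T, F]
r3 m[sun→φ4] = [T, T, T]
r3 m[rain→φ2] = [T, T, T]
r3 m[ice→φ0] = [T, F, T]
r3 m[ice→φ1] = [T, T, T]
r3 m[fog→φ3] = [T, T, T]
r3 m[sprk→φ1] = [T, T, T]
r3 m[sprk→φ2] = [T, T, F]
r3 m[sprk→φ3] = [T, T, F]
fixed point reached at round 3
b[sprk] = ⊗ incoming = [T, T, F]

b[sprk] = [T, T, F]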